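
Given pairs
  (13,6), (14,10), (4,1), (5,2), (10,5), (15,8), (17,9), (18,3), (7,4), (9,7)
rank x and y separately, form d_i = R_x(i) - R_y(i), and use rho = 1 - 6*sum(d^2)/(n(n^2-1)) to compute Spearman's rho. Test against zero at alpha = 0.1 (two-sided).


Step 1: Rank x and y separately (midranks; no ties here).
rank(x): 13->6, 14->7, 4->1, 5->2, 10->5, 15->8, 17->9, 18->10, 7->3, 9->4
rank(y): 6->6, 10->10, 1->1, 2->2, 5->5, 8->8, 9->9, 3->3, 4->4, 7->7
Step 2: d_i = R_x(i) - R_y(i); compute d_i^2.
  (6-6)^2=0, (7-10)^2=9, (1-1)^2=0, (2-2)^2=0, (5-5)^2=0, (8-8)^2=0, (9-9)^2=0, (10-3)^2=49, (3-4)^2=1, (4-7)^2=9
sum(d^2) = 68.
Step 3: rho = 1 - 6*68 / (10*(10^2 - 1)) = 1 - 408/990 = 0.587879.
Step 4: Under H0, t = rho * sqrt((n-2)/(1-rho^2)) = 2.0555 ~ t(8).
Step 5: Two-sided p-value from the t-distribution with 8 df = 0.073878.
Step 6: alpha = 0.1. reject H0.

rho = 0.5879, p = 0.073878, reject H0 at alpha = 0.1.


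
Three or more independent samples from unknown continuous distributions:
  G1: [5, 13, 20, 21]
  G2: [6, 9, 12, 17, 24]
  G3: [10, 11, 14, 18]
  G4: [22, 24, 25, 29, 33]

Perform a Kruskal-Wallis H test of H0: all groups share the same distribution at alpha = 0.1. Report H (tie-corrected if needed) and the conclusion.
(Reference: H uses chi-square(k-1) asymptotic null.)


Step 1: Combine all N = 18 observations and assign midranks.
sorted (value, group, rank): (5,G1,1), (6,G2,2), (9,G2,3), (10,G3,4), (11,G3,5), (12,G2,6), (13,G1,7), (14,G3,8), (17,G2,9), (18,G3,10), (20,G1,11), (21,G1,12), (22,G4,13), (24,G2,14.5), (24,G4,14.5), (25,G4,16), (29,G4,17), (33,G4,18)
Step 2: Sum ranks within each group.
R_1 = 31 (n_1 = 4)
R_2 = 34.5 (n_2 = 5)
R_3 = 27 (n_3 = 4)
R_4 = 78.5 (n_4 = 5)
Step 3: H = 12/(N(N+1)) * sum(R_i^2/n_i) - 3(N+1)
     = 12/(18*19) * (31^2/4 + 34.5^2/5 + 27^2/4 + 78.5^2/5) - 3*19
     = 0.035088 * 1893 - 57
     = 9.421053.
Step 4: Ties present; correction factor C = 1 - 6/(18^3 - 18) = 0.998968. Corrected H = 9.421053 / 0.998968 = 9.430785.
Step 5: Under H0, H ~ chi^2(3); p-value = 0.024079.
Step 6: alpha = 0.1. reject H0.

H = 9.4308, df = 3, p = 0.024079, reject H0.


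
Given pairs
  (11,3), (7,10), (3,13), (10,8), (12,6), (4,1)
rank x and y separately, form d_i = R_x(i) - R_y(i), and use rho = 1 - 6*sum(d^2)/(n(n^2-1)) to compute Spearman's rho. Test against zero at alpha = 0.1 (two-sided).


Step 1: Rank x and y separately (midranks; no ties here).
rank(x): 11->5, 7->3, 3->1, 10->4, 12->6, 4->2
rank(y): 3->2, 10->5, 13->6, 8->4, 6->3, 1->1
Step 2: d_i = R_x(i) - R_y(i); compute d_i^2.
  (5-2)^2=9, (3-5)^2=4, (1-6)^2=25, (4-4)^2=0, (6-3)^2=9, (2-1)^2=1
sum(d^2) = 48.
Step 3: rho = 1 - 6*48 / (6*(6^2 - 1)) = 1 - 288/210 = -0.371429.
Step 4: Under H0, t = rho * sqrt((n-2)/(1-rho^2)) = -0.8001 ~ t(4).
Step 5: Two-sided p-value from the t-distribution with 4 df = 0.468478.
Step 6: alpha = 0.1. fail to reject H0.

rho = -0.3714, p = 0.468478, fail to reject H0 at alpha = 0.1.


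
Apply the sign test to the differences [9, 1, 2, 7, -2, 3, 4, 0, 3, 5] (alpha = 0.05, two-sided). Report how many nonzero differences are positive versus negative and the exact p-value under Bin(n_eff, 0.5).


Step 1: Discard zero differences. Original n = 10; n_eff = number of nonzero differences = 9.
Nonzero differences (with sign): +9, +1, +2, +7, -2, +3, +4, +3, +5
Step 2: Count signs: positive = 8, negative = 1.
Step 3: Under H0: P(positive) = 0.5, so the number of positives S ~ Bin(9, 0.5).
Step 4: Two-sided exact p-value = sum of Bin(9,0.5) probabilities at or below the observed probability = 0.039062.
Step 5: alpha = 0.05. reject H0.

n_eff = 9, pos = 8, neg = 1, p = 0.039062, reject H0.


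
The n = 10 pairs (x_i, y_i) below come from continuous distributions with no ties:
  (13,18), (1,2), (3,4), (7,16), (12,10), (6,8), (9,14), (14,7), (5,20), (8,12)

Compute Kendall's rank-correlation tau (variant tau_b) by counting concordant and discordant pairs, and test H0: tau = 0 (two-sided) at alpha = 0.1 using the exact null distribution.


Step 1: Enumerate the 45 unordered pairs (i,j) with i<j and classify each by sign(x_j-x_i) * sign(y_j-y_i).
  (1,2):dx=-12,dy=-16->C; (1,3):dx=-10,dy=-14->C; (1,4):dx=-6,dy=-2->C; (1,5):dx=-1,dy=-8->C
  (1,6):dx=-7,dy=-10->C; (1,7):dx=-4,dy=-4->C; (1,8):dx=+1,dy=-11->D; (1,9):dx=-8,dy=+2->D
  (1,10):dx=-5,dy=-6->C; (2,3):dx=+2,dy=+2->C; (2,4):dx=+6,dy=+14->C; (2,5):dx=+11,dy=+8->C
  (2,6):dx=+5,dy=+6->C; (2,7):dx=+8,dy=+12->C; (2,8):dx=+13,dy=+5->C; (2,9):dx=+4,dy=+18->C
  (2,10):dx=+7,dy=+10->C; (3,4):dx=+4,dy=+12->C; (3,5):dx=+9,dy=+6->C; (3,6):dx=+3,dy=+4->C
  (3,7):dx=+6,dy=+10->C; (3,8):dx=+11,dy=+3->C; (3,9):dx=+2,dy=+16->C; (3,10):dx=+5,dy=+8->C
  (4,5):dx=+5,dy=-6->D; (4,6):dx=-1,dy=-8->C; (4,7):dx=+2,dy=-2->D; (4,8):dx=+7,dy=-9->D
  (4,9):dx=-2,dy=+4->D; (4,10):dx=+1,dy=-4->D; (5,6):dx=-6,dy=-2->C; (5,7):dx=-3,dy=+4->D
  (5,8):dx=+2,dy=-3->D; (5,9):dx=-7,dy=+10->D; (5,10):dx=-4,dy=+2->D; (6,7):dx=+3,dy=+6->C
  (6,8):dx=+8,dy=-1->D; (6,9):dx=-1,dy=+12->D; (6,10):dx=+2,dy=+4->C; (7,8):dx=+5,dy=-7->D
  (7,9):dx=-4,dy=+6->D; (7,10):dx=-1,dy=-2->C; (8,9):dx=-9,dy=+13->D; (8,10):dx=-6,dy=+5->D
  (9,10):dx=+3,dy=-8->D
Step 2: C = 27, D = 18, total pairs = 45.
Step 3: tau = (C - D)/(n(n-1)/2) = (27 - 18)/45 = 0.200000.
Step 4: Exact two-sided p-value (enumerate n! = 3628800 permutations of y under H0): p = 0.484313.
Step 5: alpha = 0.1. fail to reject H0.

tau_b = 0.2000 (C=27, D=18), p = 0.484313, fail to reject H0.


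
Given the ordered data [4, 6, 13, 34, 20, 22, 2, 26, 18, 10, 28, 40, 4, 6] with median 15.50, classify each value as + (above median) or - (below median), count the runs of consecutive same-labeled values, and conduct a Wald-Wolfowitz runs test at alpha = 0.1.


Step 1: Compute median = 15.50; label A = above, B = below.
Labels in order: BBBAAABAABAABB  (n_A = 7, n_B = 7)
Step 2: Count runs R = 7.
Step 3: Under H0 (random ordering), E[R] = 2*n_A*n_B/(n_A+n_B) + 1 = 2*7*7/14 + 1 = 8.0000.
        Var[R] = 2*n_A*n_B*(2*n_A*n_B - n_A - n_B) / ((n_A+n_B)^2 * (n_A+n_B-1)) = 8232/2548 = 3.2308.
        SD[R] = 1.7974.
Step 4: Continuity-corrected z = (R + 0.5 - E[R]) / SD[R] = (7 + 0.5 - 8.0000) / 1.7974 = -0.2782.
Step 5: Two-sided p-value via normal approximation = 2*(1 - Phi(|z|)) = 0.780879.
Step 6: alpha = 0.1. fail to reject H0.

R = 7, z = -0.2782, p = 0.780879, fail to reject H0.


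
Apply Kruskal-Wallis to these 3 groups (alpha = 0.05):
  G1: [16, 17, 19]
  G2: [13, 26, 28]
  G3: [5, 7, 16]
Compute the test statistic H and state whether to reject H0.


Step 1: Combine all N = 9 observations and assign midranks.
sorted (value, group, rank): (5,G3,1), (7,G3,2), (13,G2,3), (16,G1,4.5), (16,G3,4.5), (17,G1,6), (19,G1,7), (26,G2,8), (28,G2,9)
Step 2: Sum ranks within each group.
R_1 = 17.5 (n_1 = 3)
R_2 = 20 (n_2 = 3)
R_3 = 7.5 (n_3 = 3)
Step 3: H = 12/(N(N+1)) * sum(R_i^2/n_i) - 3(N+1)
     = 12/(9*10) * (17.5^2/3 + 20^2/3 + 7.5^2/3) - 3*10
     = 0.133333 * 254.167 - 30
     = 3.888889.
Step 4: Ties present; correction factor C = 1 - 6/(9^3 - 9) = 0.991667. Corrected H = 3.888889 / 0.991667 = 3.921569.
Step 5: Under H0, H ~ chi^2(2); p-value = 0.140748.
Step 6: alpha = 0.05. fail to reject H0.

H = 3.9216, df = 2, p = 0.140748, fail to reject H0.


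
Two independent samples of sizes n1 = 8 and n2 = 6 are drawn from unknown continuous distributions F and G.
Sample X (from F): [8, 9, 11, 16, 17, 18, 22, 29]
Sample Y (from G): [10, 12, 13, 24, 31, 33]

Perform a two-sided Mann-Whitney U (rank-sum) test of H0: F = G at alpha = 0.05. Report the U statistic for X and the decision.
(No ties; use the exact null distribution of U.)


Step 1: Combine and sort all 14 observations; assign midranks.
sorted (value, group): (8,X), (9,X), (10,Y), (11,X), (12,Y), (13,Y), (16,X), (17,X), (18,X), (22,X), (24,Y), (29,X), (31,Y), (33,Y)
ranks: 8->1, 9->2, 10->3, 11->4, 12->5, 13->6, 16->7, 17->8, 18->9, 22->10, 24->11, 29->12, 31->13, 33->14
Step 2: Rank sum for X: R1 = 1 + 2 + 4 + 7 + 8 + 9 + 10 + 12 = 53.
Step 3: U_X = R1 - n1(n1+1)/2 = 53 - 8*9/2 = 53 - 36 = 17.
       U_Y = n1*n2 - U_X = 48 - 17 = 31.
Step 4: No ties, so the exact null distribution of U (based on enumerating the C(14,8) = 3003 equally likely rank assignments) gives the two-sided p-value.
Step 5: p-value = 0.413586; compare to alpha = 0.05. fail to reject H0.

U_X = 17, p = 0.413586, fail to reject H0 at alpha = 0.05.


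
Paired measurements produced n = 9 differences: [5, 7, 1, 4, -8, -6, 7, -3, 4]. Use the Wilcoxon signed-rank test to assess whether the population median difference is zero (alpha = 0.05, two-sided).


Step 1: Drop any zero differences (none here) and take |d_i|.
|d| = [5, 7, 1, 4, 8, 6, 7, 3, 4]
Step 2: Midrank |d_i| (ties get averaged ranks).
ranks: |5|->5, |7|->7.5, |1|->1, |4|->3.5, |8|->9, |6|->6, |7|->7.5, |3|->2, |4|->3.5
Step 3: Attach original signs; sum ranks with positive sign and with negative sign.
W+ = 5 + 7.5 + 1 + 3.5 + 7.5 + 3.5 = 28
W- = 9 + 6 + 2 = 17
(Check: W+ + W- = 45 should equal n(n+1)/2 = 45.)
Step 4: Test statistic W = min(W+, W-) = 17.
Step 5: Ties in |d|, so use the tie-corrected normal approximation.
        E[W] = n(n+1)/4 = 9*10/4 = 22.5.
        Tie groups: |d|=4 (t=2), |d|=7 (t=2); sum(t^3 - t) = 12.
        Var[W] = n(n+1)(2n+1)/24 - sum(t^3-t)/48 = 1710/24 - 12/48 = 71.
        z = (W - E[W]) / sqrt(Var[W]) = (17 - 22.5) / 8.4261 = -0.6527.
        Two-sided p = 2*Phi(z) = 0.513930.
Step 6: alpha = 0.05. fail to reject H0.

W+ = 28, W- = 17, W = min = 17, p = 0.513930, fail to reject H0.


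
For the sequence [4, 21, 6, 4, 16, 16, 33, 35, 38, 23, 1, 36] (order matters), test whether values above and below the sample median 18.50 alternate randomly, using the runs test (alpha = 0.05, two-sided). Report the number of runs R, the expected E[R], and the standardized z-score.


Step 1: Compute median = 18.50; label A = above, B = below.
Labels in order: BABBBBAAAABA  (n_A = 6, n_B = 6)
Step 2: Count runs R = 6.
Step 3: Under H0 (random ordering), E[R] = 2*n_A*n_B/(n_A+n_B) + 1 = 2*6*6/12 + 1 = 7.0000.
        Var[R] = 2*n_A*n_B*(2*n_A*n_B - n_A - n_B) / ((n_A+n_B)^2 * (n_A+n_B-1)) = 4320/1584 = 2.7273.
        SD[R] = 1.6514.
Step 4: Continuity-corrected z = (R + 0.5 - E[R]) / SD[R] = (6 + 0.5 - 7.0000) / 1.6514 = -0.3028.
Step 5: Two-sided p-value via normal approximation = 2*(1 - Phi(|z|)) = 0.762069.
Step 6: alpha = 0.05. fail to reject H0.

R = 6, z = -0.3028, p = 0.762069, fail to reject H0.


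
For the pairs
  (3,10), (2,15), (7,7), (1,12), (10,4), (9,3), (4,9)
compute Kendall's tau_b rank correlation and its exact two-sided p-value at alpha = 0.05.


Step 1: Enumerate the 21 unordered pairs (i,j) with i<j and classify each by sign(x_j-x_i) * sign(y_j-y_i).
  (1,2):dx=-1,dy=+5->D; (1,3):dx=+4,dy=-3->D; (1,4):dx=-2,dy=+2->D; (1,5):dx=+7,dy=-6->D
  (1,6):dx=+6,dy=-7->D; (1,7):dx=+1,dy=-1->D; (2,3):dx=+5,dy=-8->D; (2,4):dx=-1,dy=-3->C
  (2,5):dx=+8,dy=-11->D; (2,6):dx=+7,dy=-12->D; (2,7):dx=+2,dy=-6->D; (3,4):dx=-6,dy=+5->D
  (3,5):dx=+3,dy=-3->D; (3,6):dx=+2,dy=-4->D; (3,7):dx=-3,dy=+2->D; (4,5):dx=+9,dy=-8->D
  (4,6):dx=+8,dy=-9->D; (4,7):dx=+3,dy=-3->D; (5,6):dx=-1,dy=-1->C; (5,7):dx=-6,dy=+5->D
  (6,7):dx=-5,dy=+6->D
Step 2: C = 2, D = 19, total pairs = 21.
Step 3: tau = (C - D)/(n(n-1)/2) = (2 - 19)/21 = -0.809524.
Step 4: Exact two-sided p-value (enumerate n! = 5040 permutations of y under H0): p = 0.010714.
Step 5: alpha = 0.05. reject H0.

tau_b = -0.8095 (C=2, D=19), p = 0.010714, reject H0.


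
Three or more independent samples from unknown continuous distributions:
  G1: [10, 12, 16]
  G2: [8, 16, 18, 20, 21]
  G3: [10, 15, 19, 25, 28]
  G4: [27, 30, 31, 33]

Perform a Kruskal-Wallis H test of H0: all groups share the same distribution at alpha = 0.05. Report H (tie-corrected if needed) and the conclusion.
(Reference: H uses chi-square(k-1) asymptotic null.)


Step 1: Combine all N = 17 observations and assign midranks.
sorted (value, group, rank): (8,G2,1), (10,G1,2.5), (10,G3,2.5), (12,G1,4), (15,G3,5), (16,G1,6.5), (16,G2,6.5), (18,G2,8), (19,G3,9), (20,G2,10), (21,G2,11), (25,G3,12), (27,G4,13), (28,G3,14), (30,G4,15), (31,G4,16), (33,G4,17)
Step 2: Sum ranks within each group.
R_1 = 13 (n_1 = 3)
R_2 = 36.5 (n_2 = 5)
R_3 = 42.5 (n_3 = 5)
R_4 = 61 (n_4 = 4)
Step 3: H = 12/(N(N+1)) * sum(R_i^2/n_i) - 3(N+1)
     = 12/(17*18) * (13^2/3 + 36.5^2/5 + 42.5^2/5 + 61^2/4) - 3*18
     = 0.039216 * 1614.28 - 54
     = 9.305229.
Step 4: Ties present; correction factor C = 1 - 12/(17^3 - 17) = 0.997549. Corrected H = 9.305229 / 0.997549 = 9.328092.
Step 5: Under H0, H ~ chi^2(3); p-value = 0.025232.
Step 6: alpha = 0.05. reject H0.

H = 9.3281, df = 3, p = 0.025232, reject H0.


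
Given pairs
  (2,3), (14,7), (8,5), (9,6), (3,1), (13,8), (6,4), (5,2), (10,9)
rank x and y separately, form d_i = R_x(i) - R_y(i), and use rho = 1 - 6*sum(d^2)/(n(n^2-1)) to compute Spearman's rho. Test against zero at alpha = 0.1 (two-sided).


Step 1: Rank x and y separately (midranks; no ties here).
rank(x): 2->1, 14->9, 8->5, 9->6, 3->2, 13->8, 6->4, 5->3, 10->7
rank(y): 3->3, 7->7, 5->5, 6->6, 1->1, 8->8, 4->4, 2->2, 9->9
Step 2: d_i = R_x(i) - R_y(i); compute d_i^2.
  (1-3)^2=4, (9-7)^2=4, (5-5)^2=0, (6-6)^2=0, (2-1)^2=1, (8-8)^2=0, (4-4)^2=0, (3-2)^2=1, (7-9)^2=4
sum(d^2) = 14.
Step 3: rho = 1 - 6*14 / (9*(9^2 - 1)) = 1 - 84/720 = 0.883333.
Step 4: Under H0, t = rho * sqrt((n-2)/(1-rho^2)) = 4.9858 ~ t(7).
Step 5: Two-sided p-value from the t-distribution with 7 df = 0.001591.
Step 6: alpha = 0.1. reject H0.

rho = 0.8833, p = 0.001591, reject H0 at alpha = 0.1.


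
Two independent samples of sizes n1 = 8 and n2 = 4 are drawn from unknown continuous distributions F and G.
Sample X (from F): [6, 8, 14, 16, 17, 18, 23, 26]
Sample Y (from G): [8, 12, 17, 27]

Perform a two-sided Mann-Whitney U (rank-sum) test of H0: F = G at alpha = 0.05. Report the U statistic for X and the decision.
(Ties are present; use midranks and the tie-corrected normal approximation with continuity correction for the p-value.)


Step 1: Combine and sort all 12 observations; assign midranks.
sorted (value, group): (6,X), (8,X), (8,Y), (12,Y), (14,X), (16,X), (17,X), (17,Y), (18,X), (23,X), (26,X), (27,Y)
ranks: 6->1, 8->2.5, 8->2.5, 12->4, 14->5, 16->6, 17->7.5, 17->7.5, 18->9, 23->10, 26->11, 27->12
Step 2: Rank sum for X: R1 = 1 + 2.5 + 5 + 6 + 7.5 + 9 + 10 + 11 = 52.
Step 3: U_X = R1 - n1(n1+1)/2 = 52 - 8*9/2 = 52 - 36 = 16.
       U_Y = n1*n2 - U_X = 32 - 16 = 16.
Step 4: Ties are present, so use the tie-corrected normal approximation (with continuity correction) for the p-value.
Step 5: p-value = 1.000000; compare to alpha = 0.05. fail to reject H0.

U_X = 16, p = 1.000000, fail to reject H0 at alpha = 0.05.


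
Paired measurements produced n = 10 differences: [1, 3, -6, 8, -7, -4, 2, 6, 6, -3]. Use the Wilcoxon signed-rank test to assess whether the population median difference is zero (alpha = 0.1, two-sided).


Step 1: Drop any zero differences (none here) and take |d_i|.
|d| = [1, 3, 6, 8, 7, 4, 2, 6, 6, 3]
Step 2: Midrank |d_i| (ties get averaged ranks).
ranks: |1|->1, |3|->3.5, |6|->7, |8|->10, |7|->9, |4|->5, |2|->2, |6|->7, |6|->7, |3|->3.5
Step 3: Attach original signs; sum ranks with positive sign and with negative sign.
W+ = 1 + 3.5 + 10 + 2 + 7 + 7 = 30.5
W- = 7 + 9 + 5 + 3.5 = 24.5
(Check: W+ + W- = 55 should equal n(n+1)/2 = 55.)
Step 4: Test statistic W = min(W+, W-) = 24.5.
Step 5: Ties in |d|, so use the tie-corrected normal approximation.
        E[W] = n(n+1)/4 = 10*11/4 = 27.5.
        Tie groups: |d|=3 (t=2), |d|=6 (t=3); sum(t^3 - t) = 30.
        Var[W] = n(n+1)(2n+1)/24 - sum(t^3-t)/48 = 2310/24 - 30/48 = 95.625.
        z = (W - E[W]) / sqrt(Var[W]) = (24.5 - 27.5) / 9.7788 = -0.3068.
        Two-sided p = 2*Phi(z) = 0.759006.
Step 6: alpha = 0.1. fail to reject H0.

W+ = 30.5, W- = 24.5, W = min = 24.5, p = 0.759006, fail to reject H0.


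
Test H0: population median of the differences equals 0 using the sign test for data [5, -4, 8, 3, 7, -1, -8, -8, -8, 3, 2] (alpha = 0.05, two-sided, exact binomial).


Step 1: Discard zero differences. Original n = 11; n_eff = number of nonzero differences = 11.
Nonzero differences (with sign): +5, -4, +8, +3, +7, -1, -8, -8, -8, +3, +2
Step 2: Count signs: positive = 6, negative = 5.
Step 3: Under H0: P(positive) = 0.5, so the number of positives S ~ Bin(11, 0.5).
Step 4: Two-sided exact p-value = sum of Bin(11,0.5) probabilities at or below the observed probability = 1.000000.
Step 5: alpha = 0.05. fail to reject H0.

n_eff = 11, pos = 6, neg = 5, p = 1.000000, fail to reject H0.


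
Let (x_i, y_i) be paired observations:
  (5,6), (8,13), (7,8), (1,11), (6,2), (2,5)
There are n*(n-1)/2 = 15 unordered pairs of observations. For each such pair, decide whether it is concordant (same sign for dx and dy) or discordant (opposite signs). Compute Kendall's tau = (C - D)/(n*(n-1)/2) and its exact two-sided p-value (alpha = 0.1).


Step 1: Enumerate the 15 unordered pairs (i,j) with i<j and classify each by sign(x_j-x_i) * sign(y_j-y_i).
  (1,2):dx=+3,dy=+7->C; (1,3):dx=+2,dy=+2->C; (1,4):dx=-4,dy=+5->D; (1,5):dx=+1,dy=-4->D
  (1,6):dx=-3,dy=-1->C; (2,3):dx=-1,dy=-5->C; (2,4):dx=-7,dy=-2->C; (2,5):dx=-2,dy=-11->C
  (2,6):dx=-6,dy=-8->C; (3,4):dx=-6,dy=+3->D; (3,5):dx=-1,dy=-6->C; (3,6):dx=-5,dy=-3->C
  (4,5):dx=+5,dy=-9->D; (4,6):dx=+1,dy=-6->D; (5,6):dx=-4,dy=+3->D
Step 2: C = 9, D = 6, total pairs = 15.
Step 3: tau = (C - D)/(n(n-1)/2) = (9 - 6)/15 = 0.200000.
Step 4: Exact two-sided p-value (enumerate n! = 720 permutations of y under H0): p = 0.719444.
Step 5: alpha = 0.1. fail to reject H0.

tau_b = 0.2000 (C=9, D=6), p = 0.719444, fail to reject H0.


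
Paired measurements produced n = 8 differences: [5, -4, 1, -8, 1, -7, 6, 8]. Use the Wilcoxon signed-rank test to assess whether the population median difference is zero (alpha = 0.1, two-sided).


Step 1: Drop any zero differences (none here) and take |d_i|.
|d| = [5, 4, 1, 8, 1, 7, 6, 8]
Step 2: Midrank |d_i| (ties get averaged ranks).
ranks: |5|->4, |4|->3, |1|->1.5, |8|->7.5, |1|->1.5, |7|->6, |6|->5, |8|->7.5
Step 3: Attach original signs; sum ranks with positive sign and with negative sign.
W+ = 4 + 1.5 + 1.5 + 5 + 7.5 = 19.5
W- = 3 + 7.5 + 6 = 16.5
(Check: W+ + W- = 36 should equal n(n+1)/2 = 36.)
Step 4: Test statistic W = min(W+, W-) = 16.5.
Step 5: Ties in |d|, so use the tie-corrected normal approximation.
        E[W] = n(n+1)/4 = 8*9/4 = 18.
        Tie groups: |d|=1 (t=2), |d|=8 (t=2); sum(t^3 - t) = 12.
        Var[W] = n(n+1)(2n+1)/24 - sum(t^3-t)/48 = 1224/24 - 12/48 = 50.75.
        z = (W - E[W]) / sqrt(Var[W]) = (16.5 - 18) / 7.1239 = -0.2106.
        Two-sided p = 2*Phi(z) = 0.833232.
Step 6: alpha = 0.1. fail to reject H0.

W+ = 19.5, W- = 16.5, W = min = 16.5, p = 0.833232, fail to reject H0.


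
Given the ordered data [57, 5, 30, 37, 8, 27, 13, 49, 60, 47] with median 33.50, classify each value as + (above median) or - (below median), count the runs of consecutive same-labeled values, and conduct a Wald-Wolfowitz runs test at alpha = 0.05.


Step 1: Compute median = 33.50; label A = above, B = below.
Labels in order: ABBABBBAAA  (n_A = 5, n_B = 5)
Step 2: Count runs R = 5.
Step 3: Under H0 (random ordering), E[R] = 2*n_A*n_B/(n_A+n_B) + 1 = 2*5*5/10 + 1 = 6.0000.
        Var[R] = 2*n_A*n_B*(2*n_A*n_B - n_A - n_B) / ((n_A+n_B)^2 * (n_A+n_B-1)) = 2000/900 = 2.2222.
        SD[R] = 1.4907.
Step 4: Continuity-corrected z = (R + 0.5 - E[R]) / SD[R] = (5 + 0.5 - 6.0000) / 1.4907 = -0.3354.
Step 5: Two-sided p-value via normal approximation = 2*(1 - Phi(|z|)) = 0.737316.
Step 6: alpha = 0.05. fail to reject H0.

R = 5, z = -0.3354, p = 0.737316, fail to reject H0.


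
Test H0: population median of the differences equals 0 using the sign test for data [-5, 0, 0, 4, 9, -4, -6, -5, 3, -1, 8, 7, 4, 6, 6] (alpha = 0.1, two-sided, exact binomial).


Step 1: Discard zero differences. Original n = 15; n_eff = number of nonzero differences = 13.
Nonzero differences (with sign): -5, +4, +9, -4, -6, -5, +3, -1, +8, +7, +4, +6, +6
Step 2: Count signs: positive = 8, negative = 5.
Step 3: Under H0: P(positive) = 0.5, so the number of positives S ~ Bin(13, 0.5).
Step 4: Two-sided exact p-value = sum of Bin(13,0.5) probabilities at or below the observed probability = 0.581055.
Step 5: alpha = 0.1. fail to reject H0.

n_eff = 13, pos = 8, neg = 5, p = 0.581055, fail to reject H0.


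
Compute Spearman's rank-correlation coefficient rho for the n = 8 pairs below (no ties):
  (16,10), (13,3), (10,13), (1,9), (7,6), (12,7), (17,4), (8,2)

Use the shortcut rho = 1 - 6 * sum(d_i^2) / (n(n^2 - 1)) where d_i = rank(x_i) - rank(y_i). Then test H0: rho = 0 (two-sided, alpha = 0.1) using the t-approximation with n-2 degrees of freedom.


Step 1: Rank x and y separately (midranks; no ties here).
rank(x): 16->7, 13->6, 10->4, 1->1, 7->2, 12->5, 17->8, 8->3
rank(y): 10->7, 3->2, 13->8, 9->6, 6->4, 7->5, 4->3, 2->1
Step 2: d_i = R_x(i) - R_y(i); compute d_i^2.
  (7-7)^2=0, (6-2)^2=16, (4-8)^2=16, (1-6)^2=25, (2-4)^2=4, (5-5)^2=0, (8-3)^2=25, (3-1)^2=4
sum(d^2) = 90.
Step 3: rho = 1 - 6*90 / (8*(8^2 - 1)) = 1 - 540/504 = -0.071429.
Step 4: Under H0, t = rho * sqrt((n-2)/(1-rho^2)) = -0.1754 ~ t(6).
Step 5: Two-sided p-value from the t-distribution with 6 df = 0.866526.
Step 6: alpha = 0.1. fail to reject H0.

rho = -0.0714, p = 0.866526, fail to reject H0 at alpha = 0.1.


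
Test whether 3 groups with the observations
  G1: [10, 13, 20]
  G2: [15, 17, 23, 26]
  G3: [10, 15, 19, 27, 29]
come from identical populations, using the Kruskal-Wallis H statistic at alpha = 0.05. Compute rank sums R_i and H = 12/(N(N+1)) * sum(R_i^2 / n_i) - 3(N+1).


Step 1: Combine all N = 12 observations and assign midranks.
sorted (value, group, rank): (10,G1,1.5), (10,G3,1.5), (13,G1,3), (15,G2,4.5), (15,G3,4.5), (17,G2,6), (19,G3,7), (20,G1,8), (23,G2,9), (26,G2,10), (27,G3,11), (29,G3,12)
Step 2: Sum ranks within each group.
R_1 = 12.5 (n_1 = 3)
R_2 = 29.5 (n_2 = 4)
R_3 = 36 (n_3 = 5)
Step 3: H = 12/(N(N+1)) * sum(R_i^2/n_i) - 3(N+1)
     = 12/(12*13) * (12.5^2/3 + 29.5^2/4 + 36^2/5) - 3*13
     = 0.076923 * 528.846 - 39
     = 1.680449.
Step 4: Ties present; correction factor C = 1 - 12/(12^3 - 12) = 0.993007. Corrected H = 1.680449 / 0.993007 = 1.692283.
Step 5: Under H0, H ~ chi^2(2); p-value = 0.429067.
Step 6: alpha = 0.05. fail to reject H0.

H = 1.6923, df = 2, p = 0.429067, fail to reject H0.


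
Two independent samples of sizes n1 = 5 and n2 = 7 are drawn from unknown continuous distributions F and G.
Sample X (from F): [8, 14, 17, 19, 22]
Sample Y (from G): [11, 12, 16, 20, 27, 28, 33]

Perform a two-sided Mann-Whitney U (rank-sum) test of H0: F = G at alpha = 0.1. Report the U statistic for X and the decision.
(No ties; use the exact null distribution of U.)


Step 1: Combine and sort all 12 observations; assign midranks.
sorted (value, group): (8,X), (11,Y), (12,Y), (14,X), (16,Y), (17,X), (19,X), (20,Y), (22,X), (27,Y), (28,Y), (33,Y)
ranks: 8->1, 11->2, 12->3, 14->4, 16->5, 17->6, 19->7, 20->8, 22->9, 27->10, 28->11, 33->12
Step 2: Rank sum for X: R1 = 1 + 4 + 6 + 7 + 9 = 27.
Step 3: U_X = R1 - n1(n1+1)/2 = 27 - 5*6/2 = 27 - 15 = 12.
       U_Y = n1*n2 - U_X = 35 - 12 = 23.
Step 4: No ties, so the exact null distribution of U (based on enumerating the C(12,5) = 792 equally likely rank assignments) gives the two-sided p-value.
Step 5: p-value = 0.431818; compare to alpha = 0.1. fail to reject H0.

U_X = 12, p = 0.431818, fail to reject H0 at alpha = 0.1.


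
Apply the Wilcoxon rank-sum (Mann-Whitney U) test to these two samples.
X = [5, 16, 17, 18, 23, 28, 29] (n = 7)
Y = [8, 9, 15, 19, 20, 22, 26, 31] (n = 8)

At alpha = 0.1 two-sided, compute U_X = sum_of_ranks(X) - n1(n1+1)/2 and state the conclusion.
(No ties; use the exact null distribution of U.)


Step 1: Combine and sort all 15 observations; assign midranks.
sorted (value, group): (5,X), (8,Y), (9,Y), (15,Y), (16,X), (17,X), (18,X), (19,Y), (20,Y), (22,Y), (23,X), (26,Y), (28,X), (29,X), (31,Y)
ranks: 5->1, 8->2, 9->3, 15->4, 16->5, 17->6, 18->7, 19->8, 20->9, 22->10, 23->11, 26->12, 28->13, 29->14, 31->15
Step 2: Rank sum for X: R1 = 1 + 5 + 6 + 7 + 11 + 13 + 14 = 57.
Step 3: U_X = R1 - n1(n1+1)/2 = 57 - 7*8/2 = 57 - 28 = 29.
       U_Y = n1*n2 - U_X = 56 - 29 = 27.
Step 4: No ties, so the exact null distribution of U (based on enumerating the C(15,7) = 6435 equally likely rank assignments) gives the two-sided p-value.
Step 5: p-value = 0.955089; compare to alpha = 0.1. fail to reject H0.

U_X = 29, p = 0.955089, fail to reject H0 at alpha = 0.1.


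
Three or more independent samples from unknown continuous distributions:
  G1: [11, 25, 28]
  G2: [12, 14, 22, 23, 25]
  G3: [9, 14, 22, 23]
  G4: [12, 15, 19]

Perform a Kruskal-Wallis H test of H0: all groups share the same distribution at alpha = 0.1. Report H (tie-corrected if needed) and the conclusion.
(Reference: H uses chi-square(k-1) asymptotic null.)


Step 1: Combine all N = 15 observations and assign midranks.
sorted (value, group, rank): (9,G3,1), (11,G1,2), (12,G2,3.5), (12,G4,3.5), (14,G2,5.5), (14,G3,5.5), (15,G4,7), (19,G4,8), (22,G2,9.5), (22,G3,9.5), (23,G2,11.5), (23,G3,11.5), (25,G1,13.5), (25,G2,13.5), (28,G1,15)
Step 2: Sum ranks within each group.
R_1 = 30.5 (n_1 = 3)
R_2 = 43.5 (n_2 = 5)
R_3 = 27.5 (n_3 = 4)
R_4 = 18.5 (n_4 = 3)
Step 3: H = 12/(N(N+1)) * sum(R_i^2/n_i) - 3(N+1)
     = 12/(15*16) * (30.5^2/3 + 43.5^2/5 + 27.5^2/4 + 18.5^2/3) - 3*16
     = 0.050000 * 991.679 - 48
     = 1.583958.
Step 4: Ties present; correction factor C = 1 - 30/(15^3 - 15) = 0.991071. Corrected H = 1.583958 / 0.991071 = 1.598228.
Step 5: Under H0, H ~ chi^2(3); p-value = 0.659792.
Step 6: alpha = 0.1. fail to reject H0.

H = 1.5982, df = 3, p = 0.659792, fail to reject H0.


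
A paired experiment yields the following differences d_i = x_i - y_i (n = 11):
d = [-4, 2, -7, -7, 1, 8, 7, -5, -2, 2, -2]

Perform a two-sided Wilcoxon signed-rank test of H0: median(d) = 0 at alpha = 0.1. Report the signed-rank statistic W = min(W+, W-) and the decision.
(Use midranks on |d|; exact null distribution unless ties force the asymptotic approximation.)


Step 1: Drop any zero differences (none here) and take |d_i|.
|d| = [4, 2, 7, 7, 1, 8, 7, 5, 2, 2, 2]
Step 2: Midrank |d_i| (ties get averaged ranks).
ranks: |4|->6, |2|->3.5, |7|->9, |7|->9, |1|->1, |8|->11, |7|->9, |5|->7, |2|->3.5, |2|->3.5, |2|->3.5
Step 3: Attach original signs; sum ranks with positive sign and with negative sign.
W+ = 3.5 + 1 + 11 + 9 + 3.5 = 28
W- = 6 + 9 + 9 + 7 + 3.5 + 3.5 = 38
(Check: W+ + W- = 66 should equal n(n+1)/2 = 66.)
Step 4: Test statistic W = min(W+, W-) = 28.
Step 5: Ties in |d|, so use the tie-corrected normal approximation.
        E[W] = n(n+1)/4 = 11*12/4 = 33.
        Tie groups: |d|=2 (t=4), |d|=7 (t=3); sum(t^3 - t) = 84.
        Var[W] = n(n+1)(2n+1)/24 - sum(t^3-t)/48 = 3036/24 - 84/48 = 124.75.
        z = (W - E[W]) / sqrt(Var[W]) = (28 - 33) / 11.1692 = -0.4477.
        Two-sided p = 2*Phi(z) = 0.654398.
Step 6: alpha = 0.1. fail to reject H0.

W+ = 28, W- = 38, W = min = 28, p = 0.654398, fail to reject H0.


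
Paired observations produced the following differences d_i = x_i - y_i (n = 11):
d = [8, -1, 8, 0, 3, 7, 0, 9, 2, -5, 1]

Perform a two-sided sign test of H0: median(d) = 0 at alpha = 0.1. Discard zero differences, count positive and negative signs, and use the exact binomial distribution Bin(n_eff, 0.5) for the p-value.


Step 1: Discard zero differences. Original n = 11; n_eff = number of nonzero differences = 9.
Nonzero differences (with sign): +8, -1, +8, +3, +7, +9, +2, -5, +1
Step 2: Count signs: positive = 7, negative = 2.
Step 3: Under H0: P(positive) = 0.5, so the number of positives S ~ Bin(9, 0.5).
Step 4: Two-sided exact p-value = sum of Bin(9,0.5) probabilities at or below the observed probability = 0.179688.
Step 5: alpha = 0.1. fail to reject H0.

n_eff = 9, pos = 7, neg = 2, p = 0.179688, fail to reject H0.


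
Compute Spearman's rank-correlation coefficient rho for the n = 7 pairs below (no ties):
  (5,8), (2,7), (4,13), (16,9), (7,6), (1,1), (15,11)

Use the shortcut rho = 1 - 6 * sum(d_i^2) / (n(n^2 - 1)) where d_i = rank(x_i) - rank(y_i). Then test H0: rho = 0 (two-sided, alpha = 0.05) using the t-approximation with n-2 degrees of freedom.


Step 1: Rank x and y separately (midranks; no ties here).
rank(x): 5->4, 2->2, 4->3, 16->7, 7->5, 1->1, 15->6
rank(y): 8->4, 7->3, 13->7, 9->5, 6->2, 1->1, 11->6
Step 2: d_i = R_x(i) - R_y(i); compute d_i^2.
  (4-4)^2=0, (2-3)^2=1, (3-7)^2=16, (7-5)^2=4, (5-2)^2=9, (1-1)^2=0, (6-6)^2=0
sum(d^2) = 30.
Step 3: rho = 1 - 6*30 / (7*(7^2 - 1)) = 1 - 180/336 = 0.464286.
Step 4: Under H0, t = rho * sqrt((n-2)/(1-rho^2)) = 1.1722 ~ t(5).
Step 5: Two-sided p-value from the t-distribution with 5 df = 0.293934.
Step 6: alpha = 0.05. fail to reject H0.

rho = 0.4643, p = 0.293934, fail to reject H0 at alpha = 0.05.


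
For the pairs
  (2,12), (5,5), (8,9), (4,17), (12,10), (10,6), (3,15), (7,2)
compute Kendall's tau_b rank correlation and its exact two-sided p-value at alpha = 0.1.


Step 1: Enumerate the 28 unordered pairs (i,j) with i<j and classify each by sign(x_j-x_i) * sign(y_j-y_i).
  (1,2):dx=+3,dy=-7->D; (1,3):dx=+6,dy=-3->D; (1,4):dx=+2,dy=+5->C; (1,5):dx=+10,dy=-2->D
  (1,6):dx=+8,dy=-6->D; (1,7):dx=+1,dy=+3->C; (1,8):dx=+5,dy=-10->D; (2,3):dx=+3,dy=+4->C
  (2,4):dx=-1,dy=+12->D; (2,5):dx=+7,dy=+5->C; (2,6):dx=+5,dy=+1->C; (2,7):dx=-2,dy=+10->D
  (2,8):dx=+2,dy=-3->D; (3,4):dx=-4,dy=+8->D; (3,5):dx=+4,dy=+1->C; (3,6):dx=+2,dy=-3->D
  (3,7):dx=-5,dy=+6->D; (3,8):dx=-1,dy=-7->C; (4,5):dx=+8,dy=-7->D; (4,6):dx=+6,dy=-11->D
  (4,7):dx=-1,dy=-2->C; (4,8):dx=+3,dy=-15->D; (5,6):dx=-2,dy=-4->C; (5,7):dx=-9,dy=+5->D
  (5,8):dx=-5,dy=-8->C; (6,7):dx=-7,dy=+9->D; (6,8):dx=-3,dy=-4->C; (7,8):dx=+4,dy=-13->D
Step 2: C = 11, D = 17, total pairs = 28.
Step 3: tau = (C - D)/(n(n-1)/2) = (11 - 17)/28 = -0.214286.
Step 4: Exact two-sided p-value (enumerate n! = 40320 permutations of y under H0): p = 0.548413.
Step 5: alpha = 0.1. fail to reject H0.

tau_b = -0.2143 (C=11, D=17), p = 0.548413, fail to reject H0.


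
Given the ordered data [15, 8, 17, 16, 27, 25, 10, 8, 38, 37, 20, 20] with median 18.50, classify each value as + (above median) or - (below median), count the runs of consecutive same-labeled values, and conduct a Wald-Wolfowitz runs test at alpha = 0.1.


Step 1: Compute median = 18.50; label A = above, B = below.
Labels in order: BBBBAABBAAAA  (n_A = 6, n_B = 6)
Step 2: Count runs R = 4.
Step 3: Under H0 (random ordering), E[R] = 2*n_A*n_B/(n_A+n_B) + 1 = 2*6*6/12 + 1 = 7.0000.
        Var[R] = 2*n_A*n_B*(2*n_A*n_B - n_A - n_B) / ((n_A+n_B)^2 * (n_A+n_B-1)) = 4320/1584 = 2.7273.
        SD[R] = 1.6514.
Step 4: Continuity-corrected z = (R + 0.5 - E[R]) / SD[R] = (4 + 0.5 - 7.0000) / 1.6514 = -1.5138.
Step 5: Two-sided p-value via normal approximation = 2*(1 - Phi(|z|)) = 0.130070.
Step 6: alpha = 0.1. fail to reject H0.

R = 4, z = -1.5138, p = 0.130070, fail to reject H0.


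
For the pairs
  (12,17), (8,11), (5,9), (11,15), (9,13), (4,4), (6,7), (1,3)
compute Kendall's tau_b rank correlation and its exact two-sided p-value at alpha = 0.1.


Step 1: Enumerate the 28 unordered pairs (i,j) with i<j and classify each by sign(x_j-x_i) * sign(y_j-y_i).
  (1,2):dx=-4,dy=-6->C; (1,3):dx=-7,dy=-8->C; (1,4):dx=-1,dy=-2->C; (1,5):dx=-3,dy=-4->C
  (1,6):dx=-8,dy=-13->C; (1,7):dx=-6,dy=-10->C; (1,8):dx=-11,dy=-14->C; (2,3):dx=-3,dy=-2->C
  (2,4):dx=+3,dy=+4->C; (2,5):dx=+1,dy=+2->C; (2,6):dx=-4,dy=-7->C; (2,7):dx=-2,dy=-4->C
  (2,8):dx=-7,dy=-8->C; (3,4):dx=+6,dy=+6->C; (3,5):dx=+4,dy=+4->C; (3,6):dx=-1,dy=-5->C
  (3,7):dx=+1,dy=-2->D; (3,8):dx=-4,dy=-6->C; (4,5):dx=-2,dy=-2->C; (4,6):dx=-7,dy=-11->C
  (4,7):dx=-5,dy=-8->C; (4,8):dx=-10,dy=-12->C; (5,6):dx=-5,dy=-9->C; (5,7):dx=-3,dy=-6->C
  (5,8):dx=-8,dy=-10->C; (6,7):dx=+2,dy=+3->C; (6,8):dx=-3,dy=-1->C; (7,8):dx=-5,dy=-4->C
Step 2: C = 27, D = 1, total pairs = 28.
Step 3: tau = (C - D)/(n(n-1)/2) = (27 - 1)/28 = 0.928571.
Step 4: Exact two-sided p-value (enumerate n! = 40320 permutations of y under H0): p = 0.000397.
Step 5: alpha = 0.1. reject H0.

tau_b = 0.9286 (C=27, D=1), p = 0.000397, reject H0.


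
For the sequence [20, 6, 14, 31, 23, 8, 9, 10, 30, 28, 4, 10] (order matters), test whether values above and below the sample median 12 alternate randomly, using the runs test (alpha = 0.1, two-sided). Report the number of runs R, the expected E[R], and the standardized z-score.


Step 1: Compute median = 12; label A = above, B = below.
Labels in order: ABAAABBBAABB  (n_A = 6, n_B = 6)
Step 2: Count runs R = 6.
Step 3: Under H0 (random ordering), E[R] = 2*n_A*n_B/(n_A+n_B) + 1 = 2*6*6/12 + 1 = 7.0000.
        Var[R] = 2*n_A*n_B*(2*n_A*n_B - n_A - n_B) / ((n_A+n_B)^2 * (n_A+n_B-1)) = 4320/1584 = 2.7273.
        SD[R] = 1.6514.
Step 4: Continuity-corrected z = (R + 0.5 - E[R]) / SD[R] = (6 + 0.5 - 7.0000) / 1.6514 = -0.3028.
Step 5: Two-sided p-value via normal approximation = 2*(1 - Phi(|z|)) = 0.762069.
Step 6: alpha = 0.1. fail to reject H0.

R = 6, z = -0.3028, p = 0.762069, fail to reject H0.


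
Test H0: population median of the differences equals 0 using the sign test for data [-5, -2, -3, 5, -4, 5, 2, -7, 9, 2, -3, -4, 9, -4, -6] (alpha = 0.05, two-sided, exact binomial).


Step 1: Discard zero differences. Original n = 15; n_eff = number of nonzero differences = 15.
Nonzero differences (with sign): -5, -2, -3, +5, -4, +5, +2, -7, +9, +2, -3, -4, +9, -4, -6
Step 2: Count signs: positive = 6, negative = 9.
Step 3: Under H0: P(positive) = 0.5, so the number of positives S ~ Bin(15, 0.5).
Step 4: Two-sided exact p-value = sum of Bin(15,0.5) probabilities at or below the observed probability = 0.607239.
Step 5: alpha = 0.05. fail to reject H0.

n_eff = 15, pos = 6, neg = 9, p = 0.607239, fail to reject H0.


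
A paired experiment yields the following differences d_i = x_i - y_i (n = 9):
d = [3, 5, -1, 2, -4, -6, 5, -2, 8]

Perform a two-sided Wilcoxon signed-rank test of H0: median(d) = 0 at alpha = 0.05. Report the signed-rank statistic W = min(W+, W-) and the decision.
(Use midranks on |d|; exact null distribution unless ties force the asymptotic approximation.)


Step 1: Drop any zero differences (none here) and take |d_i|.
|d| = [3, 5, 1, 2, 4, 6, 5, 2, 8]
Step 2: Midrank |d_i| (ties get averaged ranks).
ranks: |3|->4, |5|->6.5, |1|->1, |2|->2.5, |4|->5, |6|->8, |5|->6.5, |2|->2.5, |8|->9
Step 3: Attach original signs; sum ranks with positive sign and with negative sign.
W+ = 4 + 6.5 + 2.5 + 6.5 + 9 = 28.5
W- = 1 + 5 + 8 + 2.5 = 16.5
(Check: W+ + W- = 45 should equal n(n+1)/2 = 45.)
Step 4: Test statistic W = min(W+, W-) = 16.5.
Step 5: Ties in |d|, so use the tie-corrected normal approximation.
        E[W] = n(n+1)/4 = 9*10/4 = 22.5.
        Tie groups: |d|=2 (t=2), |d|=5 (t=2); sum(t^3 - t) = 12.
        Var[W] = n(n+1)(2n+1)/24 - sum(t^3-t)/48 = 1710/24 - 12/48 = 71.
        z = (W - E[W]) / sqrt(Var[W]) = (16.5 - 22.5) / 8.4261 = -0.7121.
        Two-sided p = 2*Phi(z) = 0.476422.
Step 6: alpha = 0.05. fail to reject H0.

W+ = 28.5, W- = 16.5, W = min = 16.5, p = 0.476422, fail to reject H0.


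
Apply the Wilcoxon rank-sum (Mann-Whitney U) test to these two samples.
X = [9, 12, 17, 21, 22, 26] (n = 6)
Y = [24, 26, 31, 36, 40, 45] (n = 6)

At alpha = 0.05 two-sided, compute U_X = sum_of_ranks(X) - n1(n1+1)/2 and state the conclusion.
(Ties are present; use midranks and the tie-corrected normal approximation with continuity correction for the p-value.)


Step 1: Combine and sort all 12 observations; assign midranks.
sorted (value, group): (9,X), (12,X), (17,X), (21,X), (22,X), (24,Y), (26,X), (26,Y), (31,Y), (36,Y), (40,Y), (45,Y)
ranks: 9->1, 12->2, 17->3, 21->4, 22->5, 24->6, 26->7.5, 26->7.5, 31->9, 36->10, 40->11, 45->12
Step 2: Rank sum for X: R1 = 1 + 2 + 3 + 4 + 5 + 7.5 = 22.5.
Step 3: U_X = R1 - n1(n1+1)/2 = 22.5 - 6*7/2 = 22.5 - 21 = 1.5.
       U_Y = n1*n2 - U_X = 36 - 1.5 = 34.5.
Step 4: Ties are present, so use the tie-corrected normal approximation (with continuity correction) for the p-value.
Step 5: p-value = 0.010272; compare to alpha = 0.05. reject H0.

U_X = 1.5, p = 0.010272, reject H0 at alpha = 0.05.


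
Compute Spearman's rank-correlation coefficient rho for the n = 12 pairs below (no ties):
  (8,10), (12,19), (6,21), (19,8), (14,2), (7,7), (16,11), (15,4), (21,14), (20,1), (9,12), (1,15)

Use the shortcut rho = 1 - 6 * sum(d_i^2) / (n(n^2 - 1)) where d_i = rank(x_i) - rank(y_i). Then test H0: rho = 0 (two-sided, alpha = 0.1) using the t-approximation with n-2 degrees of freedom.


Step 1: Rank x and y separately (midranks; no ties here).
rank(x): 8->4, 12->6, 6->2, 19->10, 14->7, 7->3, 16->9, 15->8, 21->12, 20->11, 9->5, 1->1
rank(y): 10->6, 19->11, 21->12, 8->5, 2->2, 7->4, 11->7, 4->3, 14->9, 1->1, 12->8, 15->10
Step 2: d_i = R_x(i) - R_y(i); compute d_i^2.
  (4-6)^2=4, (6-11)^2=25, (2-12)^2=100, (10-5)^2=25, (7-2)^2=25, (3-4)^2=1, (9-7)^2=4, (8-3)^2=25, (12-9)^2=9, (11-1)^2=100, (5-8)^2=9, (1-10)^2=81
sum(d^2) = 408.
Step 3: rho = 1 - 6*408 / (12*(12^2 - 1)) = 1 - 2448/1716 = -0.426573.
Step 4: Under H0, t = rho * sqrt((n-2)/(1-rho^2)) = -1.4914 ~ t(10).
Step 5: Two-sided p-value from the t-distribution with 10 df = 0.166700.
Step 6: alpha = 0.1. fail to reject H0.

rho = -0.4266, p = 0.166700, fail to reject H0 at alpha = 0.1.


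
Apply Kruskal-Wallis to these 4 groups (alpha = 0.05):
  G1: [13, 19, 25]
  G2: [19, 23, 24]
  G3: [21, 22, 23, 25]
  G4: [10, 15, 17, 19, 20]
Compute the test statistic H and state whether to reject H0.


Step 1: Combine all N = 15 observations and assign midranks.
sorted (value, group, rank): (10,G4,1), (13,G1,2), (15,G4,3), (17,G4,4), (19,G1,6), (19,G2,6), (19,G4,6), (20,G4,8), (21,G3,9), (22,G3,10), (23,G2,11.5), (23,G3,11.5), (24,G2,13), (25,G1,14.5), (25,G3,14.5)
Step 2: Sum ranks within each group.
R_1 = 22.5 (n_1 = 3)
R_2 = 30.5 (n_2 = 3)
R_3 = 45 (n_3 = 4)
R_4 = 22 (n_4 = 5)
Step 3: H = 12/(N(N+1)) * sum(R_i^2/n_i) - 3(N+1)
     = 12/(15*16) * (22.5^2/3 + 30.5^2/3 + 45^2/4 + 22^2/5) - 3*16
     = 0.050000 * 1081.88 - 48
     = 6.094167.
Step 4: Ties present; correction factor C = 1 - 36/(15^3 - 15) = 0.989286. Corrected H = 6.094167 / 0.989286 = 6.160168.
Step 5: Under H0, H ~ chi^2(3); p-value = 0.104072.
Step 6: alpha = 0.05. fail to reject H0.

H = 6.1602, df = 3, p = 0.104072, fail to reject H0.


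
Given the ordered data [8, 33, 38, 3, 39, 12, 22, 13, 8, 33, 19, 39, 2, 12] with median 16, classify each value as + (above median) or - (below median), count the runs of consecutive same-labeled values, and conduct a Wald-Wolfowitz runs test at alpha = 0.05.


Step 1: Compute median = 16; label A = above, B = below.
Labels in order: BAABABABBAAABB  (n_A = 7, n_B = 7)
Step 2: Count runs R = 9.
Step 3: Under H0 (random ordering), E[R] = 2*n_A*n_B/(n_A+n_B) + 1 = 2*7*7/14 + 1 = 8.0000.
        Var[R] = 2*n_A*n_B*(2*n_A*n_B - n_A - n_B) / ((n_A+n_B)^2 * (n_A+n_B-1)) = 8232/2548 = 3.2308.
        SD[R] = 1.7974.
Step 4: Continuity-corrected z = (R - 0.5 - E[R]) / SD[R] = (9 - 0.5 - 8.0000) / 1.7974 = 0.2782.
Step 5: Two-sided p-value via normal approximation = 2*(1 - Phi(|z|)) = 0.780879.
Step 6: alpha = 0.05. fail to reject H0.

R = 9, z = 0.2782, p = 0.780879, fail to reject H0.


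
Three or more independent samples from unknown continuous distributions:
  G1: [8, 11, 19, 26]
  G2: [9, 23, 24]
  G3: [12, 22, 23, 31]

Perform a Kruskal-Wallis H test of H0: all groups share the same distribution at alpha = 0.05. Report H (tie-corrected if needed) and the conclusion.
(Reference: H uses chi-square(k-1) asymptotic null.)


Step 1: Combine all N = 11 observations and assign midranks.
sorted (value, group, rank): (8,G1,1), (9,G2,2), (11,G1,3), (12,G3,4), (19,G1,5), (22,G3,6), (23,G2,7.5), (23,G3,7.5), (24,G2,9), (26,G1,10), (31,G3,11)
Step 2: Sum ranks within each group.
R_1 = 19 (n_1 = 4)
R_2 = 18.5 (n_2 = 3)
R_3 = 28.5 (n_3 = 4)
Step 3: H = 12/(N(N+1)) * sum(R_i^2/n_i) - 3(N+1)
     = 12/(11*12) * (19^2/4 + 18.5^2/3 + 28.5^2/4) - 3*12
     = 0.090909 * 407.396 - 36
     = 1.035985.
Step 4: Ties present; correction factor C = 1 - 6/(11^3 - 11) = 0.995455. Corrected H = 1.035985 / 0.995455 = 1.040715.
Step 5: Under H0, H ~ chi^2(2); p-value = 0.594308.
Step 6: alpha = 0.05. fail to reject H0.

H = 1.0407, df = 2, p = 0.594308, fail to reject H0.


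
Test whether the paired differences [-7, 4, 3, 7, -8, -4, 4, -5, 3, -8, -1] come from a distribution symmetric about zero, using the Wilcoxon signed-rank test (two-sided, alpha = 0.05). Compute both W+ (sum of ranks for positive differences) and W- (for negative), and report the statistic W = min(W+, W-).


Step 1: Drop any zero differences (none here) and take |d_i|.
|d| = [7, 4, 3, 7, 8, 4, 4, 5, 3, 8, 1]
Step 2: Midrank |d_i| (ties get averaged ranks).
ranks: |7|->8.5, |4|->5, |3|->2.5, |7|->8.5, |8|->10.5, |4|->5, |4|->5, |5|->7, |3|->2.5, |8|->10.5, |1|->1
Step 3: Attach original signs; sum ranks with positive sign and with negative sign.
W+ = 5 + 2.5 + 8.5 + 5 + 2.5 = 23.5
W- = 8.5 + 10.5 + 5 + 7 + 10.5 + 1 = 42.5
(Check: W+ + W- = 66 should equal n(n+1)/2 = 66.)
Step 4: Test statistic W = min(W+, W-) = 23.5.
Step 5: Ties in |d|, so use the tie-corrected normal approximation.
        E[W] = n(n+1)/4 = 11*12/4 = 33.
        Tie groups: |d|=3 (t=2), |d|=4 (t=3), |d|=7 (t=2), |d|=8 (t=2); sum(t^3 - t) = 42.
        Var[W] = n(n+1)(2n+1)/24 - sum(t^3-t)/48 = 3036/24 - 42/48 = 125.625.
        z = (W - E[W]) / sqrt(Var[W]) = (23.5 - 33) / 11.2083 = -0.8476.
        Two-sided p = 2*Phi(z) = 0.396667.
Step 6: alpha = 0.05. fail to reject H0.

W+ = 23.5, W- = 42.5, W = min = 23.5, p = 0.396667, fail to reject H0.
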